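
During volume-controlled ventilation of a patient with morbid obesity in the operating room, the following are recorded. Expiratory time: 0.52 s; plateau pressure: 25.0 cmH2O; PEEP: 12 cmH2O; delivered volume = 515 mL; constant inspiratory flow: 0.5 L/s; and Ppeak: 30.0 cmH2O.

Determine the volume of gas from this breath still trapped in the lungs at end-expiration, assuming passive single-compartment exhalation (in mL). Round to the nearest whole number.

R = (PIP − Pplat)/V̇ = (30.0 − 25.0) / 0.5 = 5.0/0.5 = 10.0 cmH2O·s/L.
C = Vt/(Pplat − PEEP) = 515.0 / (25.0 − 12) = 515.0/13.0 = 39.615 mL/cmH2O.
τ = R × C = 10.0 × 0.03962 L/cmH2O = 0.3962 s.
Fraction remaining = e^(−Te/τ) = e^(−0.52/0.3962) = 0.2692.
Trapped volume = 515.0 × 0.2692 = 138.64 mL.

139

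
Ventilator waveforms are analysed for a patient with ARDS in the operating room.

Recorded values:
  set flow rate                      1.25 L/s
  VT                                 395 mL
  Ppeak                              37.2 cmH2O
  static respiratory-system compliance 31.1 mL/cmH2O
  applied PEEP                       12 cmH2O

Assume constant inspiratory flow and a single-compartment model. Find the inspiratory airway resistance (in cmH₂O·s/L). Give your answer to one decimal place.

Equation of motion (constant flow): PIP = Vt/C + R·V̇ + PEEP.
R·V̇ = PIP − Vt/C − PEEP = 37.2 − 395/31.1 − 12 = 37.2 − 12.701 − 12 = 12.499 cmH2O.
R = 12.499 / 1.25 = 9.999 cmH2O·s/L.

10.0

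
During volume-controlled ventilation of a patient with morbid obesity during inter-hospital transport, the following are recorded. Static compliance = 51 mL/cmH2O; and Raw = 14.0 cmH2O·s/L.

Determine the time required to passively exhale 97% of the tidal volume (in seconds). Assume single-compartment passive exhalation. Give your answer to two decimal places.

2.50

τ = R × C = 14.0 × 51 mL/cmH2O = 14.0 × 0.051 L/cmH2O = 0.714 s.
Exhaled fraction f = 1 − e^(−t/τ) → t = −τ·ln(1 − f) = −0.714·ln(0.03) = 2.504 s.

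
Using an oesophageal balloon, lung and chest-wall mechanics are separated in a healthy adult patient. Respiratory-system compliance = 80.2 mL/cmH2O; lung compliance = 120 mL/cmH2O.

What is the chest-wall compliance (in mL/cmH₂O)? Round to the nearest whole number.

242

1/Ccw = 1/Crs − 1/CL.
1/Ccw = 1/80.2 − 1/120 = 0.004135.
Ccw = 241.84 mL/cmH2O.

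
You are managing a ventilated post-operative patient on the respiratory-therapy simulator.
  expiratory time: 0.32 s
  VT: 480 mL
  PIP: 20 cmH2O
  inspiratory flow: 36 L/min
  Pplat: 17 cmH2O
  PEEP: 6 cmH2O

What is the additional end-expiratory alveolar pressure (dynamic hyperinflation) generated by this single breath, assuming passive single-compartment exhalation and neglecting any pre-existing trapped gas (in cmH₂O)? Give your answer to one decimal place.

Flow: 36 L/min ÷ 60 = 0.6 L/s.
R = (PIP − Pplat)/V̇ = (20 − 17) / 0.6 = 3.0/0.6 = 5.0 cmH2O·s/L.
C = Vt/(Pplat − PEEP) = 480.0 / (17 − 6) = 480.0/11.0 = 43.636 mL/cmH2O.
τ = R × C = 5.0 × 0.04364 L/cmH2O = 0.2182 s.
Fraction remaining = e^(−Te/τ) = e^(−0.32/0.2182) = 0.2307; trapped volume = 480.0 × 0.2307 = 110.74 mL.
Additional alveolar pressure from trapping ≈ V_trapped / C = 110.74 / 43.636 = 2.538 cmH2O.

2.5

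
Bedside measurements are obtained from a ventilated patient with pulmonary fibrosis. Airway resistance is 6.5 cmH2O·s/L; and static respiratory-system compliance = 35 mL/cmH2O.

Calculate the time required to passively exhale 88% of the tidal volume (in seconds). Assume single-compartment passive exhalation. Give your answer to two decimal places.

0.48

τ = R × C = 6.5 × 35 mL/cmH2O = 6.5 × 0.035 L/cmH2O = 0.2275 s.
Exhaled fraction f = 1 − e^(−t/τ) → t = −τ·ln(1 − f) = −0.2275·ln(0.12) = 0.4824 s.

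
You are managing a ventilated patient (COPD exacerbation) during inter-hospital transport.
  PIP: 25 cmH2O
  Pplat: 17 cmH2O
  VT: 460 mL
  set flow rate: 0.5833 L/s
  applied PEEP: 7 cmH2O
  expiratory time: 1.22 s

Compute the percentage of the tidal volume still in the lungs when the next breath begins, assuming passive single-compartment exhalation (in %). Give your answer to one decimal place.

14.5

R = (PIP − Pplat)/V̇ = (25 − 17) / 0.5833 = 8.0/0.5833 = 13.715 cmH2O·s/L.
C = Vt/(Pplat − PEEP) = 460.0 / (17 − 7) = 460.0/10.0 = 46.0 mL/cmH2O.
τ = R × C = 13.715 × 0.046 L/cmH2O = 0.6309 s.
Fraction remaining at end-expiration = e^(−Te/τ) = e^(−1.22/0.6309) = 0.1446 → 14.46%.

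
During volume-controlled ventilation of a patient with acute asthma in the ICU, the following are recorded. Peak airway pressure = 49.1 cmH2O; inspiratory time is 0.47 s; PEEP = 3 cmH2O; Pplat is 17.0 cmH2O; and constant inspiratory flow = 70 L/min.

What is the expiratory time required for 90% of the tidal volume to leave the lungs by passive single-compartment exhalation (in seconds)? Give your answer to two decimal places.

2.48

Flow: 70 L/min ÷ 60 = 1.1667 L/s.
Vt = flow × Ti = 1.1667 L/s × 0.47 s × 1000 mL/L = 548.35 mL.
R = (PIP − Pplat)/V̇ = (49.1 − 17.0) / 1.1667 = 32.1/1.1667 = 27.513 cmH2O·s/L.
C = Vt/(Pplat − PEEP) = 548.35 / (17.0 − 3) = 548.35/14.0 = 39.168 mL/cmH2O.
τ = R × C = 27.513 × 0.03917 L/cmH2O = 1.078 s.
t = −τ·ln(1 − 0.90) = −1.078·ln(0.1) = 2.482 s.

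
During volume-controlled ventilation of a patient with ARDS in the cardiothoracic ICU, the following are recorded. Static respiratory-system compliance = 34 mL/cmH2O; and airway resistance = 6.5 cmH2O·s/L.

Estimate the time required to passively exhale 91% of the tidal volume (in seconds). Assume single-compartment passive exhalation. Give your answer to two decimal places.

0.53

τ = R × C = 6.5 × 34 mL/cmH2O = 6.5 × 0.034 L/cmH2O = 0.221 s.
Exhaled fraction f = 1 − e^(−t/τ) → t = −τ·ln(1 − f) = −0.221·ln(0.09) = 0.5322 s.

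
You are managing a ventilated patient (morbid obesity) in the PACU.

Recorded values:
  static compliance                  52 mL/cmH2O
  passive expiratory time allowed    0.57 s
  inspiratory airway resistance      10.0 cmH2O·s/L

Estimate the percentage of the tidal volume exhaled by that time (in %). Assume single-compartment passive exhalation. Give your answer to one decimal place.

66.6

τ = R × C = 10.0 × 52 mL/cmH2O = 10.0 × 0.052 L/cmH2O = 0.52 s.
Passive exhalation: V(t)/V₀ = e^(−t/τ) = e^(−0.57/0.52) = 0.3342.
Fraction exhaled = 1 − 0.3342 = 0.6658 → 66.58%.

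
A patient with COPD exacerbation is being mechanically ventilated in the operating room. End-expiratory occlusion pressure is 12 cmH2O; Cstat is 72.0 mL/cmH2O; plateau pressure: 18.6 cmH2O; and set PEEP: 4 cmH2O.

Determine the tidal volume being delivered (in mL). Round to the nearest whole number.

475

End-expiratory occlusion gives total PEEP = 12 cmH2O (intrinsic PEEP = 12 − 4 = 8). Use total PEEP for the elastic gradient.
Vt = Cstat × (Pplat − PEEPtotal) = 72.0 × (18.6 − 12) = 72.0 × 6.6 = 475.2 mL.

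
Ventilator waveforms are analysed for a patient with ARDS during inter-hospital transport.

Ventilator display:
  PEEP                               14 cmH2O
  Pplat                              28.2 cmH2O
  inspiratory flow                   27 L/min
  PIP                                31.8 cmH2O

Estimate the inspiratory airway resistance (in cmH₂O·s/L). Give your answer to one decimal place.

8.0

Flow: 27 L/min ÷ 60 = 0.45 L/s.
Raw = (PIP − Pplat) / flow = (31.8 − 28.2) / 0.45 = 3.6 / 0.45 = 8.0 cmH2O·s/L.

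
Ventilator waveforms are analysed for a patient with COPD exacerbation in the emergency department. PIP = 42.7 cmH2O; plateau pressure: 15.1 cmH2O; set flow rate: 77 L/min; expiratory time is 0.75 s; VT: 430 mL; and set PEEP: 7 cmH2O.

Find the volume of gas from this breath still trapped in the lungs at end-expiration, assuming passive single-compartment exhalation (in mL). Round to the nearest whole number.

Flow: 77 L/min ÷ 60 = 1.2833 L/s.
R = (PIP − Pplat)/V̇ = (42.7 − 15.1) / 1.2833 = 27.6/1.2833 = 21.507 cmH2O·s/L.
C = Vt/(Pplat − PEEP) = 430.0 / (15.1 − 7) = 430.0/8.1 = 53.086 mL/cmH2O.
τ = R × C = 21.507 × 0.05309 L/cmH2O = 1.142 s.
Fraction remaining = e^(−Te/τ) = e^(−0.75/1.142) = 0.5185.
Trapped volume = 430.0 × 0.5185 = 222.96 mL.

223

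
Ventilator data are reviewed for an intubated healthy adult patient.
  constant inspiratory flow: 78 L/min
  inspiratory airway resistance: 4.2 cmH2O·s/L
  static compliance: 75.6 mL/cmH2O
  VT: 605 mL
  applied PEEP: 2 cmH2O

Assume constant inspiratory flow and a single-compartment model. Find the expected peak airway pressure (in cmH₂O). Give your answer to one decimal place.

Flow: 78 L/min ÷ 60 = 1.3 L/s.
Equation of motion (constant flow): PIP = Vt/C + R·V̇ + PEEP.
PIP = 605/75.6 + 4.2×1.3 + 2 = 8.003 + 5.46 + 2 = 15.463 cmH2O.

15.5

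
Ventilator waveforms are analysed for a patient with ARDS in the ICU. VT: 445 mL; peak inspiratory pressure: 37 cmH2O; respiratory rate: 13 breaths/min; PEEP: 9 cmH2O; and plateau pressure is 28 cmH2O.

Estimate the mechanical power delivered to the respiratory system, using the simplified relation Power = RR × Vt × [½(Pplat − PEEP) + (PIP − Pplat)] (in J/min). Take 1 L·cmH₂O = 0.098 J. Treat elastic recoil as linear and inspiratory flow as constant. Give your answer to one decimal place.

Per-breath work = Vt × [½(Pplat−PEEP) + (PIP−Pplat)] = 0.445 × [0.5×19.0 + 9.0] = 0.445 × 18.5 = 8.233 L·cmH2O.
Power = 13 × 8.233 = 107.03 L·cmH2O/min.
× 0.098 J/(L·cmH2O) → 10.489 J/min.

10.5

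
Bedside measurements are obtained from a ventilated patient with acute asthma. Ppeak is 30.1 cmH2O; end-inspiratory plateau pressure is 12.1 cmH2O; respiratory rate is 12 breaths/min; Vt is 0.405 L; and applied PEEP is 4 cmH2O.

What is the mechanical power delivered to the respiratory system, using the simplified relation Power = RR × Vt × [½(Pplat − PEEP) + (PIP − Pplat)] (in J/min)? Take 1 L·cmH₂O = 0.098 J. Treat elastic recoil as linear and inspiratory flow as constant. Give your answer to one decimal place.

10.5

Per-breath work = Vt × [½(Pplat−PEEP) + (PIP−Pplat)] = 0.405 × [0.5×8.1 + 18.0] = 0.405 × 22.05 = 8.93 L·cmH2O.
Power = 12 × 8.93 = 107.16 L·cmH2O/min.
× 0.098 J/(L·cmH2O) → 10.502 J/min.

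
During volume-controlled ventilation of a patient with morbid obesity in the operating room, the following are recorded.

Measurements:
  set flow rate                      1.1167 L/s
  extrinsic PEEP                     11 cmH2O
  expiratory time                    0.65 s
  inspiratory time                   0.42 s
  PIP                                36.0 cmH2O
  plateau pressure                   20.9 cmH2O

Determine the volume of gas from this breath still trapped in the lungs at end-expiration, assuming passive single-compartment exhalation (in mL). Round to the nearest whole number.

Vt = flow × Ti = 1.1167 L/s × 0.42 s × 1000 mL/L = 469.01 mL.
R = (PIP − Pplat)/V̇ = (36.0 − 20.9) / 1.1167 = 15.1/1.1167 = 13.522 cmH2O·s/L.
C = Vt/(Pplat − PEEP) = 469.01 / (20.9 − 11) = 469.01/9.9 = 47.375 mL/cmH2O.
τ = R × C = 13.522 × 0.04738 L/cmH2O = 0.6407 s.
Fraction remaining = e^(−Te/τ) = e^(−0.65/0.6407) = 0.3626.
Trapped volume = 469.01 × 0.3626 = 170.06 mL.

170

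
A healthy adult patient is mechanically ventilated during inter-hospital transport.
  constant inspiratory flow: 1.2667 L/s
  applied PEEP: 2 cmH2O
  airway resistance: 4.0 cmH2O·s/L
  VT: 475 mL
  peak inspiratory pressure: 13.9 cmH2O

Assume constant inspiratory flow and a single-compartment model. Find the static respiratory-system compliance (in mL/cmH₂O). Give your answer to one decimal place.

69.5

Equation of motion (constant flow): PIP = Vt/C + R·V̇ + PEEP.
Vt/C = PIP − R·V̇ − PEEP = 13.9 − 4.0×1.2667 − 2 = 13.9 − 5.067 − 2 = 6.833 cmH2O.
C = Vt / 6.833 = 475 / 6.833 = 69.516 mL/cmH2O.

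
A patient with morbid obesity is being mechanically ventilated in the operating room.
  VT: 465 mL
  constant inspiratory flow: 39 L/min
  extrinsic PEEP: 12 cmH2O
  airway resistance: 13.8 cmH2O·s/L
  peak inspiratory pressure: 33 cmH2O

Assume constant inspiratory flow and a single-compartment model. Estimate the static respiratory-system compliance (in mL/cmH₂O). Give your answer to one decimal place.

Flow: 39 L/min ÷ 60 = 0.65 L/s.
Equation of motion (constant flow): PIP = Vt/C + R·V̇ + PEEP.
Vt/C = PIP − R·V̇ − PEEP = 33 − 13.8×0.65 − 12 = 33 − 8.97 − 12 = 12.03 cmH2O.
C = Vt / 12.03 = 465 / 12.03 = 38.653 mL/cmH2O.

38.7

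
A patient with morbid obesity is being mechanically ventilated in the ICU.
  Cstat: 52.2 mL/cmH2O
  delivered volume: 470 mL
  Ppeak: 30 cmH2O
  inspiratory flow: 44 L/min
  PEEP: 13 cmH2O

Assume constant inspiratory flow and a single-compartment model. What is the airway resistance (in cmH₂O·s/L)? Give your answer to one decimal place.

Flow: 44 L/min ÷ 60 = 0.7333 L/s.
Equation of motion (constant flow): PIP = Vt/C + R·V̇ + PEEP.
R·V̇ = PIP − Vt/C − PEEP = 30 − 470/52.2 − 13 = 30 − 9.004 − 13 = 7.996 cmH2O.
R = 7.996 / 0.7333 = 10.904 cmH2O·s/L.

10.9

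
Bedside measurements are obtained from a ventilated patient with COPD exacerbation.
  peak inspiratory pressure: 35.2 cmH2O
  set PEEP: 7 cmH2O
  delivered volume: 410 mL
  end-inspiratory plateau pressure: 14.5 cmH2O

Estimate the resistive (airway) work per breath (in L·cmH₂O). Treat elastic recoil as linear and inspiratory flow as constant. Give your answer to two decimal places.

8.49

With constant inspiratory flow the resistive pressure is constant at PIP − Pplat = 35.2 − 14.5 = 20.7 cmH2O, so resistive work = 20.7 × 0.410 = 8.487 L·cmH2O.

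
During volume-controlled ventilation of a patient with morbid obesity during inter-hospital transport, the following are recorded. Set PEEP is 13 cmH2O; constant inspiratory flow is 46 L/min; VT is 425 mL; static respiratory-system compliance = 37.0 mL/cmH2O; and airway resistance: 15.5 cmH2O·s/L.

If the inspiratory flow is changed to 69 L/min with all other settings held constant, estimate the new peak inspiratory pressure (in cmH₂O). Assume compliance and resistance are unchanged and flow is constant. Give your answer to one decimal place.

42.3

Flow: 46 L/min ÷ 60 = 0.7667 L/s.
New flow: 69 L/min ÷ 60 = 1.15 L/s.
PIP = Vt/C + R·V̇ + PEEP (constant-flow equation of motion).
Only the resistive term changes: ΔPIP = R × ΔV̇ = 15.5 × (1.15 − 0.7667) = 15.5 × 0.3833 = 5.941 cmH2O.
Original PIP = 425/37.0 + 15.5×0.7667 + 13 = 36.37 cmH2O; new PIP = 36.37 + (5.941) = 42.311 cmH2O.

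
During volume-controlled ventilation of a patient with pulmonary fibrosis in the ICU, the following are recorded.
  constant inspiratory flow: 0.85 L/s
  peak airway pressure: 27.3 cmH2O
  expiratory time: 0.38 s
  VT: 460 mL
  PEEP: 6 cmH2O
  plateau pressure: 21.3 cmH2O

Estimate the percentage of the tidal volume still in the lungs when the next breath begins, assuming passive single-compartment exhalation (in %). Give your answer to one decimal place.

16.7

R = (PIP − Pplat)/V̇ = (27.3 − 21.3) / 0.85 = 6.0/0.85 = 7.059 cmH2O·s/L.
C = Vt/(Pplat − PEEP) = 460.0 / (21.3 − 6) = 460.0/15.3 = 30.065 mL/cmH2O.
τ = R × C = 7.059 × 0.03007 L/cmH2O = 0.2123 s.
Fraction remaining at end-expiration = e^(−Te/τ) = e^(−0.38/0.2123) = 0.167 → 16.7%.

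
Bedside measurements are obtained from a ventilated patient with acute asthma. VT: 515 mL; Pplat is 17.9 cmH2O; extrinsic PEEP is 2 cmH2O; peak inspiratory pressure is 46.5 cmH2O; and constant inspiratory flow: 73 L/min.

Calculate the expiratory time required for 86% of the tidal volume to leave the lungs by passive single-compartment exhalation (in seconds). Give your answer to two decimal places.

Flow: 73 L/min ÷ 60 = 1.2167 L/s.
R = (PIP − Pplat)/V̇ = (46.5 − 17.9) / 1.2167 = 28.6/1.2167 = 23.506 cmH2O·s/L.
C = Vt/(Pplat − PEEP) = 515.0 / (17.9 − 2) = 515.0/15.9 = 32.39 mL/cmH2O.
τ = R × C = 23.506 × 0.03239 L/cmH2O = 0.7614 s.
t = −τ·ln(1 − 0.86) = −0.7614·ln(0.14) = 1.497 s.

1.50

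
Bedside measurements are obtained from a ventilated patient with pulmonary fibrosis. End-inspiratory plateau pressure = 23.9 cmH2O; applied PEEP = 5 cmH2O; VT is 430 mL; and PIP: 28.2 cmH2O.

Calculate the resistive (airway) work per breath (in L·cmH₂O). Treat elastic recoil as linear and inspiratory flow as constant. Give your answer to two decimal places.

With constant inspiratory flow the resistive pressure is constant at PIP − Pplat = 28.2 − 23.9 = 4.3 cmH2O, so resistive work = 4.3 × 0.430 = 1.849 L·cmH2O.

1.85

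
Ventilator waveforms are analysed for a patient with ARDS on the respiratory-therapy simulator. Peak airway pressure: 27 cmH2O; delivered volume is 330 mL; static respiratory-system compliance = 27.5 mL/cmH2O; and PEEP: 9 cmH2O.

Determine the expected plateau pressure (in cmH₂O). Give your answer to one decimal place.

Pplat = PEEP + Vt / Cstat = 9 + 330 / 27.5 = 9 + 12.0 = 21.0 cmH2O.

21.0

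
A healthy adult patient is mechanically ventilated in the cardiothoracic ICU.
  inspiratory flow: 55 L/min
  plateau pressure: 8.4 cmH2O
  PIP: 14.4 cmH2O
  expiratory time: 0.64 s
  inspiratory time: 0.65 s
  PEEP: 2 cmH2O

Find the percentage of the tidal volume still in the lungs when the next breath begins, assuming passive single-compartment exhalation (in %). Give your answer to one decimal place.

35.0

Flow: 55 L/min ÷ 60 = 0.9167 L/s.
Vt = flow × Ti = 0.9167 L/s × 0.65 s × 1000 mL/L = 595.86 mL.
R = (PIP − Pplat)/V̇ = (14.4 − 8.4) / 0.9167 = 6.0/0.9167 = 6.545 cmH2O·s/L.
C = Vt/(Pplat − PEEP) = 595.86 / (8.4 − 2) = 595.86/6.4 = 93.103 mL/cmH2O.
τ = R × C = 6.545 × 0.0931 L/cmH2O = 0.6093 s.
Fraction remaining at end-expiration = e^(−Te/τ) = e^(−0.64/0.6093) = 0.3498 → 34.98%.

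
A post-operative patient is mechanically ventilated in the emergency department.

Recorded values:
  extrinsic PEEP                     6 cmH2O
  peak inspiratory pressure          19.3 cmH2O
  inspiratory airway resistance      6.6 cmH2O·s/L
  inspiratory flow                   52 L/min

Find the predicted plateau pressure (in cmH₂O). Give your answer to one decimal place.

13.6

Flow: 52 L/min ÷ 60 = 0.8667 L/s.
Pplat = PIP − Raw × flow = 19.3 − 6.6 × 0.8667 = 19.3 − 5.72 = 13.58 cmH2O.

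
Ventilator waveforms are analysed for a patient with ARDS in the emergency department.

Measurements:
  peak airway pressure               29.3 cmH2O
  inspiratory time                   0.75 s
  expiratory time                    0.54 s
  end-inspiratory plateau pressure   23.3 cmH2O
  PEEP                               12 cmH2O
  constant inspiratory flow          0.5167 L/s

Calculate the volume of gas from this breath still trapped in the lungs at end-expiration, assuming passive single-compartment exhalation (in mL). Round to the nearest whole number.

Vt = flow × Ti = 0.5167 L/s × 0.75 s × 1000 mL/L = 387.53 mL.
R = (PIP − Pplat)/V̇ = (29.3 − 23.3) / 0.5167 = 6.0/0.5167 = 11.612 cmH2O·s/L.
C = Vt/(Pplat − PEEP) = 387.53 / (23.3 − 12) = 387.53/11.3 = 34.295 mL/cmH2O.
τ = R × C = 11.612 × 0.0343 L/cmH2O = 0.3983 s.
Fraction remaining = e^(−Te/τ) = e^(−0.54/0.3983) = 0.2578.
Trapped volume = 387.53 × 0.2578 = 99.905 mL.

100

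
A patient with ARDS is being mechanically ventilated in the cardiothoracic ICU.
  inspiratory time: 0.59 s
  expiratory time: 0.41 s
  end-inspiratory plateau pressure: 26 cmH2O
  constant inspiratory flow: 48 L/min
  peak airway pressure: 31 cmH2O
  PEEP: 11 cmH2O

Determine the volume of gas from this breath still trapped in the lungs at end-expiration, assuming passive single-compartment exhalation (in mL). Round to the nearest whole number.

59

Flow: 48 L/min ÷ 60 = 0.8 L/s.
Vt = flow × Ti = 0.8 L/s × 0.59 s × 1000 mL/L = 472.0 mL.
R = (PIP − Pplat)/V̇ = (31 − 26) / 0.8 = 5.0/0.8 = 6.25 cmH2O·s/L.
C = Vt/(Pplat − PEEP) = 472.0 / (26 − 11) = 472.0/15.0 = 31.467 mL/cmH2O.
τ = R × C = 6.25 × 0.03147 L/cmH2O = 0.1967 s.
Fraction remaining = e^(−Te/τ) = e^(−0.41/0.1967) = 0.1244.
Trapped volume = 472.0 × 0.1244 = 58.717 mL.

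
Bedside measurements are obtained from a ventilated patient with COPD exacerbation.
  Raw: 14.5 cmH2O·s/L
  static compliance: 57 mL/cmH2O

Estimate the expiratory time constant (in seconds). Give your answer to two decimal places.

τ = R × C = 14.5 × 57 mL/cmH2O = 14.5 × 0.057 L/cmH2O = 0.8265 s.

0.83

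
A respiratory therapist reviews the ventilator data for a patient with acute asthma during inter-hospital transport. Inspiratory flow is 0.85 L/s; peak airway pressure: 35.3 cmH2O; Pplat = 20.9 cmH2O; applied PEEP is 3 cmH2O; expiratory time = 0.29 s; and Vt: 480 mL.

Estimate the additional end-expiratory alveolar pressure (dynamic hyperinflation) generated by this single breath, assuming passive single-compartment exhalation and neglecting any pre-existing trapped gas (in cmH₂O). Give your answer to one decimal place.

R = (PIP − Pplat)/V̇ = (35.3 − 20.9) / 0.85 = 14.4/0.85 = 16.941 cmH2O·s/L.
C = Vt/(Pplat − PEEP) = 480.0 / (20.9 − 3) = 480.0/17.9 = 26.816 mL/cmH2O.
τ = R × C = 16.941 × 0.02682 L/cmH2O = 0.4544 s.
Fraction remaining = e^(−Te/τ) = e^(−0.29/0.4544) = 0.5282; trapped volume = 480.0 × 0.5282 = 253.54 mL.
Additional alveolar pressure from trapping ≈ V_trapped / C = 253.54 / 26.816 = 9.455 cmH2O.

9.5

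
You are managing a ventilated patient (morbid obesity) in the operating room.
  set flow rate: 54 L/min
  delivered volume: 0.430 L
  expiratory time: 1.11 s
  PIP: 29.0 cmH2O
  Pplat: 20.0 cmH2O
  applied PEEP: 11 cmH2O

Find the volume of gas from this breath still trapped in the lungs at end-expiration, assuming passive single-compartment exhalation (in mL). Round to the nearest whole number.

Flow: 54 L/min ÷ 60 = 0.9 L/s.
R = (PIP − Pplat)/V̇ = (29.0 − 20.0) / 0.9 = 9.0/0.9 = 10.0 cmH2O·s/L.
C = Vt/(Pplat − PEEP) = 430.0 / (20.0 − 11) = 430.0/9.0 = 47.778 mL/cmH2O.
τ = R × C = 10.0 × 0.04778 L/cmH2O = 0.4778 s.
Fraction remaining = e^(−Te/τ) = e^(−1.11/0.4778) = 0.09796.
Trapped volume = 430.0 × 0.09796 = 42.123 mL.

42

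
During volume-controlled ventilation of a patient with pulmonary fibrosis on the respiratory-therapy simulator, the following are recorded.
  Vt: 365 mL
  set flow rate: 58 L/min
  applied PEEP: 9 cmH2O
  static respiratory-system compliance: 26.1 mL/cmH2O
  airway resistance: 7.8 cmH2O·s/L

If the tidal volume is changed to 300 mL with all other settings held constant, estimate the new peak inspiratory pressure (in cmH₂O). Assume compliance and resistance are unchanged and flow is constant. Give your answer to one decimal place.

Flow: 58 L/min ÷ 60 = 0.9667 L/s.
PIP = Vt/C + R·V̇ + PEEP (constant-flow equation of motion).
Only the elastic term changes: ΔPIP = ΔVt / C = (300 − 365) / 26.1 = -2.49 cmH2O.
Original PIP = 365/26.1 + 7.8×0.9667 + 9 = 30.525 cmH2O; new PIP = 30.525 + (-2.49) = 28.035 cmH2O.

28.0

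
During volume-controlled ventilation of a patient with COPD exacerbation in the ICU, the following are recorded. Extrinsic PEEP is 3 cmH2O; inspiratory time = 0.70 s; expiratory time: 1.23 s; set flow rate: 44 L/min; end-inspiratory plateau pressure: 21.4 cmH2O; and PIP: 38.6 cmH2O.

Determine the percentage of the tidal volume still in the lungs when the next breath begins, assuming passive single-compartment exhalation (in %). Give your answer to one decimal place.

Flow: 44 L/min ÷ 60 = 0.7333 L/s.
Vt = flow × Ti = 0.7333 L/s × 0.70 s × 1000 mL/L = 513.31 mL.
R = (PIP − Pplat)/V̇ = (38.6 − 21.4) / 0.7333 = 17.2/0.7333 = 23.456 cmH2O·s/L.
C = Vt/(Pplat − PEEP) = 513.31 / (21.4 − 3) = 513.31/18.4 = 27.897 mL/cmH2O.
τ = R × C = 23.456 × 0.0279 L/cmH2O = 0.6544 s.
Fraction remaining at end-expiration = e^(−Te/τ) = e^(−1.23/0.6544) = 0.1527 → 15.27%.

15.3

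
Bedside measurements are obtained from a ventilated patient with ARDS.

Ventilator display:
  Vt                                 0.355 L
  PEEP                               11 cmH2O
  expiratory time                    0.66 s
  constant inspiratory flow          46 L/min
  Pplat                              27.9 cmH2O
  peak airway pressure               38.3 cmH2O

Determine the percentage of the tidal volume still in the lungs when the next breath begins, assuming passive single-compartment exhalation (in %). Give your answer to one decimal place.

Flow: 46 L/min ÷ 60 = 0.7667 L/s.
R = (PIP − Pplat)/V̇ = (38.3 − 27.9) / 0.7667 = 10.4/0.7667 = 13.565 cmH2O·s/L.
C = Vt/(Pplat − PEEP) = 355.0 / (27.9 − 11) = 355.0/16.9 = 21.006 mL/cmH2O.
τ = R × C = 13.565 × 0.02101 L/cmH2O = 0.285 s.
Fraction remaining at end-expiration = e^(−Te/τ) = e^(−0.66/0.285) = 0.09869 → 9.869%.

9.9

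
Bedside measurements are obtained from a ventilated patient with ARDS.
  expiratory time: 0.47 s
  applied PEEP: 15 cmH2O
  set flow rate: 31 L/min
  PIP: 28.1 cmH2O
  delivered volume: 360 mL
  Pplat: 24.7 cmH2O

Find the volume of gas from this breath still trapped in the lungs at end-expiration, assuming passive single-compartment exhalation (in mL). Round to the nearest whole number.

Flow: 31 L/min ÷ 60 = 0.5167 L/s.
R = (PIP − Pplat)/V̇ = (28.1 − 24.7) / 0.5167 = 3.4/0.5167 = 6.58 cmH2O·s/L.
C = Vt/(Pplat − PEEP) = 360.0 / (24.7 − 15) = 360.0/9.7 = 37.113 mL/cmH2O.
τ = R × C = 6.58 × 0.03711 L/cmH2O = 0.2442 s.
Fraction remaining = e^(−Te/τ) = e^(−0.47/0.2442) = 0.1459.
Trapped volume = 360.0 × 0.1459 = 52.524 mL.

53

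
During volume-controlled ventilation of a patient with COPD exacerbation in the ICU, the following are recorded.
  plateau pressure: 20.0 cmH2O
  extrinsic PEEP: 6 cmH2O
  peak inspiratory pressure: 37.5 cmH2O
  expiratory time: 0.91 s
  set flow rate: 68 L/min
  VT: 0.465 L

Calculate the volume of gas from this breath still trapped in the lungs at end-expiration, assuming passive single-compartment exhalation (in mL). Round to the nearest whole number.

Flow: 68 L/min ÷ 60 = 1.1333 L/s.
R = (PIP − Pplat)/V̇ = (37.5 − 20.0) / 1.1333 = 17.5/1.1333 = 15.442 cmH2O·s/L.
C = Vt/(Pplat − PEEP) = 465.0 / (20.0 − 6) = 465.0/14.0 = 33.214 mL/cmH2O.
τ = R × C = 15.442 × 0.03321 L/cmH2O = 0.5128 s.
Fraction remaining = e^(−Te/τ) = e^(−0.91/0.5128) = 0.1696.
Trapped volume = 465.0 × 0.1696 = 78.864 mL.

79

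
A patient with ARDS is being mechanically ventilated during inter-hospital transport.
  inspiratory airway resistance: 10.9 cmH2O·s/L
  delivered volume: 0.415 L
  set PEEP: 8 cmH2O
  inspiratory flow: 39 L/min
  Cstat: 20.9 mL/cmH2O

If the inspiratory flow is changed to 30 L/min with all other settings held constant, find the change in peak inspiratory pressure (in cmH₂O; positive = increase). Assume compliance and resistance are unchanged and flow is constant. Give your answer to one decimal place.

Flow: 39 L/min ÷ 60 = 0.65 L/s.
New flow: 30 L/min ÷ 60 = 0.5 L/s.
PIP = Vt/C + R·V̇ + PEEP (constant-flow equation of motion).
Only the resistive term changes: ΔPIP = R × ΔV̇ = 10.9 × (0.5 − 0.65) = 10.9 × -0.15 = -1.635 cmH2O.

-1.6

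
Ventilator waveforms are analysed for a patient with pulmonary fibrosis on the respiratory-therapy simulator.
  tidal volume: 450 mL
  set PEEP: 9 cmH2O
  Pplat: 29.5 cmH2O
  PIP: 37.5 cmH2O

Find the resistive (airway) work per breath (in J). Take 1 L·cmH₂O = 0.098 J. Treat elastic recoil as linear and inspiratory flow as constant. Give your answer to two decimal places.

With constant inspiratory flow the resistive pressure is constant at PIP − Pplat = 37.5 − 29.5 = 8.0 cmH2O, so resistive work = 8.0 × 0.450 = 3.6 L·cmH2O.
× 0.098 J/(L·cmH2O) → 0.3528 J.

0.35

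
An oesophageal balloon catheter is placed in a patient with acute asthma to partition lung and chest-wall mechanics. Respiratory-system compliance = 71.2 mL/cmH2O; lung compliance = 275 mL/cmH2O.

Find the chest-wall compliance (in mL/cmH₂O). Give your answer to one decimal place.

1/Ccw = 1/Crs − 1/CL.
1/Ccw = 1/71.2 − 1/275 = 0.01041.
Ccw = 96.061 mL/cmH2O.

96.1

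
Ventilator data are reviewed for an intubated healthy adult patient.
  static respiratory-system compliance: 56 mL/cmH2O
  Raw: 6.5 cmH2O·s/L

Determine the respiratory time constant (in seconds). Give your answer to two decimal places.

τ = R × C = 6.5 × 56 mL/cmH2O = 6.5 × 0.056 L/cmH2O = 0.364 s.

0.36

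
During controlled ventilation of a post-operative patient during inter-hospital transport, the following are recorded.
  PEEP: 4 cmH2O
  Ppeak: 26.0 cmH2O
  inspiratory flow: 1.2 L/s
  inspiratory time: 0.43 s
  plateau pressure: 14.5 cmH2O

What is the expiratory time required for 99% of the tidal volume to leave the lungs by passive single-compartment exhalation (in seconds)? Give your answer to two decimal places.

Vt = flow × Ti = 1.2 L/s × 0.43 s × 1000 mL/L = 516.0 mL.
R = (PIP − Pplat)/V̇ = (26.0 − 14.5) / 1.2 = 11.5/1.2 = 9.583 cmH2O·s/L.
C = Vt/(Pplat − PEEP) = 516.0 / (14.5 − 4) = 516.0/10.5 = 49.143 mL/cmH2O.
τ = R × C = 9.583 × 0.04914 L/cmH2O = 0.4709 s.
t = −τ·ln(1 − 0.99) = −0.4709·ln(0.01) = 2.169 s.

2.17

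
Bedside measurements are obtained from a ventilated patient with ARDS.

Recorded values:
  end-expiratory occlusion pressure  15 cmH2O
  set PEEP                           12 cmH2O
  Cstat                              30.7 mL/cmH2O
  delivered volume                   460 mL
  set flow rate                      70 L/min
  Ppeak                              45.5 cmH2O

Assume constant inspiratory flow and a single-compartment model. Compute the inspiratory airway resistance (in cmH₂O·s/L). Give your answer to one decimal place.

Flow: 70 L/min ÷ 60 = 1.1667 L/s.
Total PEEP = 15 cmH2O (set 12 + intrinsic 3); this is the baseline alveolar pressure.
Equation of motion (constant flow): PIP = Vt/C + R·V̇ + PEEP.
R·V̇ = PIP − Vt/C − PEEP = 45.5 − 460/30.7 − 15 = 45.5 − 14.984 − 15 = 15.516 cmH2O.
R = 15.516 / 1.1667 = 13.299 cmH2O·s/L.

13.3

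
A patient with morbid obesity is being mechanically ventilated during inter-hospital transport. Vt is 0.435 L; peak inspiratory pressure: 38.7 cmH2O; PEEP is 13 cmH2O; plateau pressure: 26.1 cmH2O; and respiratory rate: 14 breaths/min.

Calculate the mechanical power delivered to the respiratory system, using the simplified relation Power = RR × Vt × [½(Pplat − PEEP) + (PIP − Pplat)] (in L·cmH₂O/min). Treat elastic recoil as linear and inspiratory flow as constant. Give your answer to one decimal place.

116.6

Per-breath work = Vt × [½(Pplat−PEEP) + (PIP−Pplat)] = 0.435 × [0.5×13.1 + 12.6] = 0.435 × 19.15 = 8.33 L·cmH2O.
Power = 14 × 8.33 = 116.62 L·cmH2O/min.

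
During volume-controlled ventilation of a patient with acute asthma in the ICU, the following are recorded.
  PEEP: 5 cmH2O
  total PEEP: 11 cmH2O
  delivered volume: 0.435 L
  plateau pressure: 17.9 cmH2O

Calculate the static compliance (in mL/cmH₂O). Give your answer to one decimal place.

End-expiratory occlusion gives total PEEP = 11 cmH2O (intrinsic PEEP = 11 − 5 = 6). Use total PEEP for the elastic gradient.
Cstat = Vt / (Pplat − PEEPtotal) = 435 / (17.9 − 11) = 435 / 6.9 = 63.043 mL/cmH2O.

63.0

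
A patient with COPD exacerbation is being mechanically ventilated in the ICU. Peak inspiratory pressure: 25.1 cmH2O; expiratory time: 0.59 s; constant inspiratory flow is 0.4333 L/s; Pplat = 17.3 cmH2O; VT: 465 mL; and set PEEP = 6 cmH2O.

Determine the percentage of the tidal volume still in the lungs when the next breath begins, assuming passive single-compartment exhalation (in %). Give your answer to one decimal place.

45.1

R = (PIP − Pplat)/V̇ = (25.1 − 17.3) / 0.4333 = 7.8/0.4333 = 18.001 cmH2O·s/L.
C = Vt/(Pplat − PEEP) = 465.0 / (17.3 − 6) = 465.0/11.3 = 41.15 mL/cmH2O.
τ = R × C = 18.001 × 0.04115 L/cmH2O = 0.7407 s.
Fraction remaining at end-expiration = e^(−Te/τ) = e^(−0.59/0.7407) = 0.4509 → 45.09%.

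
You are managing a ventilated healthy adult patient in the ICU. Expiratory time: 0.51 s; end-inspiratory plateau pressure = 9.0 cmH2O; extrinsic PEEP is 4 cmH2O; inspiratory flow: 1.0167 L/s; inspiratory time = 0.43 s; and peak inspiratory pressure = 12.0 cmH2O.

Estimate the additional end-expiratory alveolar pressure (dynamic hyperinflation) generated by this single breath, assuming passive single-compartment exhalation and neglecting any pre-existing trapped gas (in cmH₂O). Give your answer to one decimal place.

0.7

Vt = flow × Ti = 1.0167 L/s × 0.43 s × 1000 mL/L = 437.18 mL.
R = (PIP − Pplat)/V̇ = (12.0 − 9.0) / 1.0167 = 3.0/1.0167 = 2.951 cmH2O·s/L.
C = Vt/(Pplat − PEEP) = 437.18 / (9.0 − 4) = 437.18/5.0 = 87.436 mL/cmH2O.
τ = R × C = 2.951 × 0.08744 L/cmH2O = 0.258 s.
Fraction remaining = e^(−Te/τ) = e^(−0.51/0.258) = 0.1385; trapped volume = 437.18 × 0.1385 = 60.549 mL.
Additional alveolar pressure from trapping ≈ V_trapped / C = 60.549 / 87.436 = 0.6925 cmH2O.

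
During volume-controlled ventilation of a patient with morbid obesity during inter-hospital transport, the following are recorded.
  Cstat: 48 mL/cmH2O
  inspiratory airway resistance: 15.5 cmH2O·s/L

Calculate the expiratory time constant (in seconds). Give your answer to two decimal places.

τ = R × C = 15.5 × 48 mL/cmH2O = 15.5 × 0.048 L/cmH2O = 0.744 s.

0.74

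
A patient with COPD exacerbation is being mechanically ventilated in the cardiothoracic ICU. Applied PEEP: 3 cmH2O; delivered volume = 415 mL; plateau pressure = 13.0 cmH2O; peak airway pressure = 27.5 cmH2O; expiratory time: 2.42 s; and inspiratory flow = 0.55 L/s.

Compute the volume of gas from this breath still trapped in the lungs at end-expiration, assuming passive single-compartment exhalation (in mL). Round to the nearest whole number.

R = (PIP − Pplat)/V̇ = (27.5 − 13.0) / 0.55 = 14.5/0.55 = 26.364 cmH2O·s/L.
C = Vt/(Pplat − PEEP) = 415.0 / (13.0 − 3) = 415.0/10.0 = 41.5 mL/cmH2O.
τ = R × C = 26.364 × 0.0415 L/cmH2O = 1.094 s.
Fraction remaining = e^(−Te/τ) = e^(−2.42/1.094) = 0.1095.
Trapped volume = 415.0 × 0.1095 = 45.443 mL.

45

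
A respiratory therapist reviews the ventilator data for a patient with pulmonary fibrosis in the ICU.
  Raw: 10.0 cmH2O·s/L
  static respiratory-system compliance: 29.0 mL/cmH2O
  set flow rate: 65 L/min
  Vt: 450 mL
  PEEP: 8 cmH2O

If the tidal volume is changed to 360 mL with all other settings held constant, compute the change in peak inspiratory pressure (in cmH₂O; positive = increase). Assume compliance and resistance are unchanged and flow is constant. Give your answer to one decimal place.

-3.1

PIP = Vt/C + R·V̇ + PEEP (constant-flow equation of motion).
Only the elastic term changes: ΔPIP = ΔVt / C = (360 − 450) / 29.0 = -3.103 cmH2O.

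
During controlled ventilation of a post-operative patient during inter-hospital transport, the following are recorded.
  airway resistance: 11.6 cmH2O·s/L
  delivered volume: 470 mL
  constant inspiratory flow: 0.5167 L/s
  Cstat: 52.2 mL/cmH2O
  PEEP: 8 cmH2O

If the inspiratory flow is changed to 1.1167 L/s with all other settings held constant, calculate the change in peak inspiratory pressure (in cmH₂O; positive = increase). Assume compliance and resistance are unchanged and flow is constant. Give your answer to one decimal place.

PIP = Vt/C + R·V̇ + PEEP (constant-flow equation of motion).
Only the resistive term changes: ΔPIP = R × ΔV̇ = 11.6 × (1.1167 − 0.5167) = 11.6 × 0.6 = 6.96 cmH2O.

7.0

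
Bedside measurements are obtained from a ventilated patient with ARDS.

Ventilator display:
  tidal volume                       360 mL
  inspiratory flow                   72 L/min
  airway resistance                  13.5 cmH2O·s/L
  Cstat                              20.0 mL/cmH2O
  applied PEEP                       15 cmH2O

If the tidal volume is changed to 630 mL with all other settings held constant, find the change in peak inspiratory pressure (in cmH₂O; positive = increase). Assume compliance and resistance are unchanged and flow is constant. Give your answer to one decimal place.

PIP = Vt/C + R·V̇ + PEEP (constant-flow equation of motion).
Only the elastic term changes: ΔPIP = ΔVt / C = (630 − 360) / 20.0 = 13.5 cmH2O.

13.5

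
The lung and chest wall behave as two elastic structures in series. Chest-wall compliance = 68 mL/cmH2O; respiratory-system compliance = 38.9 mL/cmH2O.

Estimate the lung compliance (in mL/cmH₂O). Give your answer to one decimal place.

1/CL = 1/Crs − 1/Ccw.
1/CL = 1/38.9 − 1/68 = 0.011.
CL = 90.909 mL/cmH2O.

90.9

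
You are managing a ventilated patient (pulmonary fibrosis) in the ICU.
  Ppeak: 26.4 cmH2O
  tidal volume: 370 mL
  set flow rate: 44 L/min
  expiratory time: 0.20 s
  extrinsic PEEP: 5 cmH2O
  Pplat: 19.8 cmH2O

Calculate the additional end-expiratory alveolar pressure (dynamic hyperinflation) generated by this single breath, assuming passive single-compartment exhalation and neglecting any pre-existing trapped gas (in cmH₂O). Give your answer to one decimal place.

Flow: 44 L/min ÷ 60 = 0.7333 L/s.
R = (PIP − Pplat)/V̇ = (26.4 − 19.8) / 0.7333 = 6.6/0.7333 = 9.0 cmH2O·s/L.
C = Vt/(Pplat − PEEP) = 370.0 / (19.8 − 5) = 370.0/14.8 = 25.0 mL/cmH2O.
τ = R × C = 9.0 × 0.025 L/cmH2O = 0.225 s.
Fraction remaining = e^(−Te/τ) = e^(−0.20/0.225) = 0.4111; trapped volume = 370.0 × 0.4111 = 152.11 mL.
Additional alveolar pressure from trapping ≈ V_trapped / C = 152.11 / 25.0 = 6.084 cmH2O.

6.1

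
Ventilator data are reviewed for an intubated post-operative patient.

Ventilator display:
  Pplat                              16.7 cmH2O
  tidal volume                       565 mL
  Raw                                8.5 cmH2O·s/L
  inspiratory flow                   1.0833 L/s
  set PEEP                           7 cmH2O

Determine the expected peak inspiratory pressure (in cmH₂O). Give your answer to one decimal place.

25.9

PIP = Pplat + Raw × flow = 16.7 + 8.5 × 1.0833 = 16.7 + 9.208 = 25.908 cmH2O.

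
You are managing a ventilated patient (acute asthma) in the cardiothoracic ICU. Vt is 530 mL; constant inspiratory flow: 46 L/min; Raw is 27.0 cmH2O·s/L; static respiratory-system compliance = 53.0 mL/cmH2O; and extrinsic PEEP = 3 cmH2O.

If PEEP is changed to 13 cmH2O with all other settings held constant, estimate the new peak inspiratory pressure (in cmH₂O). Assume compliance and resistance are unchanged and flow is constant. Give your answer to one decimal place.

Flow: 46 L/min ÷ 60 = 0.7667 L/s.
PIP = Vt/C + R·V̇ + PEEP (constant-flow equation of motion).
Only the baseline term changes: ΔPIP = ΔPEEP = 13 − 3 = 10.0 cmH2O.
Original PIP = 530/53.0 + 27.0×0.7667 + 3 = 33.701 cmH2O; new PIP = 33.701 + (10.0) = 43.701 cmH2O.

43.7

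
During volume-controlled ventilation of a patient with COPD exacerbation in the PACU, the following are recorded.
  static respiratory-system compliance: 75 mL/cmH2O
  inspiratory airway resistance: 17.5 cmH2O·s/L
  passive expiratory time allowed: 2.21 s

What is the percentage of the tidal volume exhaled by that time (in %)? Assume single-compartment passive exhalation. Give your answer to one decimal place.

81.4

τ = R × C = 17.5 × 75 mL/cmH2O = 17.5 × 0.075 L/cmH2O = 1.313 s.
Passive exhalation: V(t)/V₀ = e^(−t/τ) = e^(−2.21/1.313) = 0.1858.
Fraction exhaled = 1 − 0.1858 = 0.8142 → 81.42%.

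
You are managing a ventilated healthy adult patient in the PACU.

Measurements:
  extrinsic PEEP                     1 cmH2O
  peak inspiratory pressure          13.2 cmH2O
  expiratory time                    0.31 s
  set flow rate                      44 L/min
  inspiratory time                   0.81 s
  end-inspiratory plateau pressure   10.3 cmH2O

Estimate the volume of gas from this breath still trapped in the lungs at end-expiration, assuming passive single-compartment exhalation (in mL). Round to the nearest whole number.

174

Flow: 44 L/min ÷ 60 = 0.7333 L/s.
Vt = flow × Ti = 0.7333 L/s × 0.81 s × 1000 mL/L = 593.97 mL.
R = (PIP − Pplat)/V̇ = (13.2 − 10.3) / 0.7333 = 2.9/0.7333 = 3.955 cmH2O·s/L.
C = Vt/(Pplat − PEEP) = 593.97 / (10.3 − 1) = 593.97/9.3 = 63.868 mL/cmH2O.
τ = R × C = 3.955 × 0.06387 L/cmH2O = 0.2526 s.
Fraction remaining = e^(−Te/τ) = e^(−0.31/0.2526) = 0.2931.
Trapped volume = 593.97 × 0.2931 = 174.09 mL.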